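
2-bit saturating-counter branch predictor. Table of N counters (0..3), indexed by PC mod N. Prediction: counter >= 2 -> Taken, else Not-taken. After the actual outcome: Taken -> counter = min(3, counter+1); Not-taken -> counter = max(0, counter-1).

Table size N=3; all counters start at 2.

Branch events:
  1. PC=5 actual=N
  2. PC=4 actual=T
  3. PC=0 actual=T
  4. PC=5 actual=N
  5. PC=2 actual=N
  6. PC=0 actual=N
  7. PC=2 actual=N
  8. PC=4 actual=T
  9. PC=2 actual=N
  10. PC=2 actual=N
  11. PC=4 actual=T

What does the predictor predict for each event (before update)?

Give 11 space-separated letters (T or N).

Answer: T T T N N T N T N N T

Derivation:
Ev 1: PC=5 idx=2 pred=T actual=N -> ctr[2]=1
Ev 2: PC=4 idx=1 pred=T actual=T -> ctr[1]=3
Ev 3: PC=0 idx=0 pred=T actual=T -> ctr[0]=3
Ev 4: PC=5 idx=2 pred=N actual=N -> ctr[2]=0
Ev 5: PC=2 idx=2 pred=N actual=N -> ctr[2]=0
Ev 6: PC=0 idx=0 pred=T actual=N -> ctr[0]=2
Ev 7: PC=2 idx=2 pred=N actual=N -> ctr[2]=0
Ev 8: PC=4 idx=1 pred=T actual=T -> ctr[1]=3
Ev 9: PC=2 idx=2 pred=N actual=N -> ctr[2]=0
Ev 10: PC=2 idx=2 pred=N actual=N -> ctr[2]=0
Ev 11: PC=4 idx=1 pred=T actual=T -> ctr[1]=3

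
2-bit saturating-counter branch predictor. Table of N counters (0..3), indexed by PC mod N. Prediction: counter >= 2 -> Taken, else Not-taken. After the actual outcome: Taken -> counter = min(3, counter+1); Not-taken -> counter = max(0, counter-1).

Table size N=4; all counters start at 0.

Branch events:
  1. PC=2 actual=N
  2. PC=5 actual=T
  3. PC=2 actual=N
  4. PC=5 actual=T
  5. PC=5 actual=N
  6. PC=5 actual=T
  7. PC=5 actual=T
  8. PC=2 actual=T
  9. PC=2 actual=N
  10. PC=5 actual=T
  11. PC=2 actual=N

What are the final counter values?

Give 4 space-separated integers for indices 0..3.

Answer: 0 3 0 0

Derivation:
Ev 1: PC=2 idx=2 pred=N actual=N -> ctr[2]=0
Ev 2: PC=5 idx=1 pred=N actual=T -> ctr[1]=1
Ev 3: PC=2 idx=2 pred=N actual=N -> ctr[2]=0
Ev 4: PC=5 idx=1 pred=N actual=T -> ctr[1]=2
Ev 5: PC=5 idx=1 pred=T actual=N -> ctr[1]=1
Ev 6: PC=5 idx=1 pred=N actual=T -> ctr[1]=2
Ev 7: PC=5 idx=1 pred=T actual=T -> ctr[1]=3
Ev 8: PC=2 idx=2 pred=N actual=T -> ctr[2]=1
Ev 9: PC=2 idx=2 pred=N actual=N -> ctr[2]=0
Ev 10: PC=5 idx=1 pred=T actual=T -> ctr[1]=3
Ev 11: PC=2 idx=2 pred=N actual=N -> ctr[2]=0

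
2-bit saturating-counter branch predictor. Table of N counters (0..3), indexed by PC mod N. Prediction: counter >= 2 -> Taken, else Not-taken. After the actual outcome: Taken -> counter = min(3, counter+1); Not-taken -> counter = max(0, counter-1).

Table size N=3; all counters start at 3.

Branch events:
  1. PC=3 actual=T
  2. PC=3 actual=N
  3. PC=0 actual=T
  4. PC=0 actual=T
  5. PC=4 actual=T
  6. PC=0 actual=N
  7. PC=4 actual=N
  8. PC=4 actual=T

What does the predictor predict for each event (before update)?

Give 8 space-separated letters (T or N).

Answer: T T T T T T T T

Derivation:
Ev 1: PC=3 idx=0 pred=T actual=T -> ctr[0]=3
Ev 2: PC=3 idx=0 pred=T actual=N -> ctr[0]=2
Ev 3: PC=0 idx=0 pred=T actual=T -> ctr[0]=3
Ev 4: PC=0 idx=0 pred=T actual=T -> ctr[0]=3
Ev 5: PC=4 idx=1 pred=T actual=T -> ctr[1]=3
Ev 6: PC=0 idx=0 pred=T actual=N -> ctr[0]=2
Ev 7: PC=4 idx=1 pred=T actual=N -> ctr[1]=2
Ev 8: PC=4 idx=1 pred=T actual=T -> ctr[1]=3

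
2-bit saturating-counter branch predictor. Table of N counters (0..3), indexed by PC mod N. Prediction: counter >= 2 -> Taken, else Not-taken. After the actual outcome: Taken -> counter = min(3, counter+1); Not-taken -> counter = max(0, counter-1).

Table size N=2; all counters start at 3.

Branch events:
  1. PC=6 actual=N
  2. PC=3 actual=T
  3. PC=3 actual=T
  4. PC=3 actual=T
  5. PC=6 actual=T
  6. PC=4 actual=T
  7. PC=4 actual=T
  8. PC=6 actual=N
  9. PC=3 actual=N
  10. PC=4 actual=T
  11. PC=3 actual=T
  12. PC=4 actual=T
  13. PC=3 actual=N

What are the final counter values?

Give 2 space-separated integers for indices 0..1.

Answer: 3 2

Derivation:
Ev 1: PC=6 idx=0 pred=T actual=N -> ctr[0]=2
Ev 2: PC=3 idx=1 pred=T actual=T -> ctr[1]=3
Ev 3: PC=3 idx=1 pred=T actual=T -> ctr[1]=3
Ev 4: PC=3 idx=1 pred=T actual=T -> ctr[1]=3
Ev 5: PC=6 idx=0 pred=T actual=T -> ctr[0]=3
Ev 6: PC=4 idx=0 pred=T actual=T -> ctr[0]=3
Ev 7: PC=4 idx=0 pred=T actual=T -> ctr[0]=3
Ev 8: PC=6 idx=0 pred=T actual=N -> ctr[0]=2
Ev 9: PC=3 idx=1 pred=T actual=N -> ctr[1]=2
Ev 10: PC=4 idx=0 pred=T actual=T -> ctr[0]=3
Ev 11: PC=3 idx=1 pred=T actual=T -> ctr[1]=3
Ev 12: PC=4 idx=0 pred=T actual=T -> ctr[0]=3
Ev 13: PC=3 idx=1 pred=T actual=N -> ctr[1]=2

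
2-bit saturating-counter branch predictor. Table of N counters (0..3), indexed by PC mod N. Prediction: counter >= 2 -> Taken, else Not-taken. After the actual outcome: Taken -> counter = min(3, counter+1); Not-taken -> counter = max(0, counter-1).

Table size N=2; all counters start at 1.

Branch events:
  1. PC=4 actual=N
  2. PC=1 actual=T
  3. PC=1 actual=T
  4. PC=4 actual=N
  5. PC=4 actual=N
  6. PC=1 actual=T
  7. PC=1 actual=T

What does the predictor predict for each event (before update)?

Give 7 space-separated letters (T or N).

Answer: N N T N N T T

Derivation:
Ev 1: PC=4 idx=0 pred=N actual=N -> ctr[0]=0
Ev 2: PC=1 idx=1 pred=N actual=T -> ctr[1]=2
Ev 3: PC=1 idx=1 pred=T actual=T -> ctr[1]=3
Ev 4: PC=4 idx=0 pred=N actual=N -> ctr[0]=0
Ev 5: PC=4 idx=0 pred=N actual=N -> ctr[0]=0
Ev 6: PC=1 idx=1 pred=T actual=T -> ctr[1]=3
Ev 7: PC=1 idx=1 pred=T actual=T -> ctr[1]=3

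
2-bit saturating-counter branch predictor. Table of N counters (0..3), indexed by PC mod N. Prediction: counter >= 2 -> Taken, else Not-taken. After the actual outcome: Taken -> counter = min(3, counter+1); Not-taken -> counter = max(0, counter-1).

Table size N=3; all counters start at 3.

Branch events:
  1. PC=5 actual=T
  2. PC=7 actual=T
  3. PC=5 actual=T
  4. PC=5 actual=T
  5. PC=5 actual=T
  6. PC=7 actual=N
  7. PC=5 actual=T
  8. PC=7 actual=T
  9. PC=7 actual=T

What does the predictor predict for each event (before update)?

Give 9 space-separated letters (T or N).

Ev 1: PC=5 idx=2 pred=T actual=T -> ctr[2]=3
Ev 2: PC=7 idx=1 pred=T actual=T -> ctr[1]=3
Ev 3: PC=5 idx=2 pred=T actual=T -> ctr[2]=3
Ev 4: PC=5 idx=2 pred=T actual=T -> ctr[2]=3
Ev 5: PC=5 idx=2 pred=T actual=T -> ctr[2]=3
Ev 6: PC=7 idx=1 pred=T actual=N -> ctr[1]=2
Ev 7: PC=5 idx=2 pred=T actual=T -> ctr[2]=3
Ev 8: PC=7 idx=1 pred=T actual=T -> ctr[1]=3
Ev 9: PC=7 idx=1 pred=T actual=T -> ctr[1]=3

Answer: T T T T T T T T T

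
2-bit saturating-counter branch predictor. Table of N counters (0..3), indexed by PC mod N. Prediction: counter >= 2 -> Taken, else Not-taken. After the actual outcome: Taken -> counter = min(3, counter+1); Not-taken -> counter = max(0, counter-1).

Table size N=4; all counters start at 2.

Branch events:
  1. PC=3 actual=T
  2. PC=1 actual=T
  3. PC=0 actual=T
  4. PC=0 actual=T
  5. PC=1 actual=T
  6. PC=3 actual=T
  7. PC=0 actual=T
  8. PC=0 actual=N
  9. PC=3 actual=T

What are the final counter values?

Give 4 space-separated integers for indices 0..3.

Answer: 2 3 2 3

Derivation:
Ev 1: PC=3 idx=3 pred=T actual=T -> ctr[3]=3
Ev 2: PC=1 idx=1 pred=T actual=T -> ctr[1]=3
Ev 3: PC=0 idx=0 pred=T actual=T -> ctr[0]=3
Ev 4: PC=0 idx=0 pred=T actual=T -> ctr[0]=3
Ev 5: PC=1 idx=1 pred=T actual=T -> ctr[1]=3
Ev 6: PC=3 idx=3 pred=T actual=T -> ctr[3]=3
Ev 7: PC=0 idx=0 pred=T actual=T -> ctr[0]=3
Ev 8: PC=0 idx=0 pred=T actual=N -> ctr[0]=2
Ev 9: PC=3 idx=3 pred=T actual=T -> ctr[3]=3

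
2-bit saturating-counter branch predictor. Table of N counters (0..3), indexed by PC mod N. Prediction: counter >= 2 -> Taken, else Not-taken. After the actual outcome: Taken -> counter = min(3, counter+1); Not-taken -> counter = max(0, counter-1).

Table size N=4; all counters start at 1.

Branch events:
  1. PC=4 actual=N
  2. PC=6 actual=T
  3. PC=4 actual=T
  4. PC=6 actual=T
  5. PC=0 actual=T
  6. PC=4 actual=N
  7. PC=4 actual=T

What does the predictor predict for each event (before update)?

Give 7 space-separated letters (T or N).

Answer: N N N T N T N

Derivation:
Ev 1: PC=4 idx=0 pred=N actual=N -> ctr[0]=0
Ev 2: PC=6 idx=2 pred=N actual=T -> ctr[2]=2
Ev 3: PC=4 idx=0 pred=N actual=T -> ctr[0]=1
Ev 4: PC=6 idx=2 pred=T actual=T -> ctr[2]=3
Ev 5: PC=0 idx=0 pred=N actual=T -> ctr[0]=2
Ev 6: PC=4 idx=0 pred=T actual=N -> ctr[0]=1
Ev 7: PC=4 idx=0 pred=N actual=T -> ctr[0]=2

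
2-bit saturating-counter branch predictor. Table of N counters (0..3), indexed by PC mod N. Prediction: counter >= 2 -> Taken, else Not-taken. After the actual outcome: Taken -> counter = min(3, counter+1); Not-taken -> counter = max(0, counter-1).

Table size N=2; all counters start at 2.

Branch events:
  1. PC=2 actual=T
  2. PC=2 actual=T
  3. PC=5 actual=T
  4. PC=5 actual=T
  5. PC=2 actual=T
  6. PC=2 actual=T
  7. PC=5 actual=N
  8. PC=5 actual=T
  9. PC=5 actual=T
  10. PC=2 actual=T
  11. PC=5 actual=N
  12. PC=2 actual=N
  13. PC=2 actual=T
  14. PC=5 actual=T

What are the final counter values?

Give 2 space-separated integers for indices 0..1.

Answer: 3 3

Derivation:
Ev 1: PC=2 idx=0 pred=T actual=T -> ctr[0]=3
Ev 2: PC=2 idx=0 pred=T actual=T -> ctr[0]=3
Ev 3: PC=5 idx=1 pred=T actual=T -> ctr[1]=3
Ev 4: PC=5 idx=1 pred=T actual=T -> ctr[1]=3
Ev 5: PC=2 idx=0 pred=T actual=T -> ctr[0]=3
Ev 6: PC=2 idx=0 pred=T actual=T -> ctr[0]=3
Ev 7: PC=5 idx=1 pred=T actual=N -> ctr[1]=2
Ev 8: PC=5 idx=1 pred=T actual=T -> ctr[1]=3
Ev 9: PC=5 idx=1 pred=T actual=T -> ctr[1]=3
Ev 10: PC=2 idx=0 pred=T actual=T -> ctr[0]=3
Ev 11: PC=5 idx=1 pred=T actual=N -> ctr[1]=2
Ev 12: PC=2 idx=0 pred=T actual=N -> ctr[0]=2
Ev 13: PC=2 idx=0 pred=T actual=T -> ctr[0]=3
Ev 14: PC=5 idx=1 pred=T actual=T -> ctr[1]=3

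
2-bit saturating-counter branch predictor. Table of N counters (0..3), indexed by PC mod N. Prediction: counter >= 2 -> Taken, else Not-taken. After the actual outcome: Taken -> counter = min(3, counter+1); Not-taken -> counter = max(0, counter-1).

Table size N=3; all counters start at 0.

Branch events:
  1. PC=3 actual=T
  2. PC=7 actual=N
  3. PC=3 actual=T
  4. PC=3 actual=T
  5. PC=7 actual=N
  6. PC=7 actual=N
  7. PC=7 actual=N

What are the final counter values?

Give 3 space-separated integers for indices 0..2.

Answer: 3 0 0

Derivation:
Ev 1: PC=3 idx=0 pred=N actual=T -> ctr[0]=1
Ev 2: PC=7 idx=1 pred=N actual=N -> ctr[1]=0
Ev 3: PC=3 idx=0 pred=N actual=T -> ctr[0]=2
Ev 4: PC=3 idx=0 pred=T actual=T -> ctr[0]=3
Ev 5: PC=7 idx=1 pred=N actual=N -> ctr[1]=0
Ev 6: PC=7 idx=1 pred=N actual=N -> ctr[1]=0
Ev 7: PC=7 idx=1 pred=N actual=N -> ctr[1]=0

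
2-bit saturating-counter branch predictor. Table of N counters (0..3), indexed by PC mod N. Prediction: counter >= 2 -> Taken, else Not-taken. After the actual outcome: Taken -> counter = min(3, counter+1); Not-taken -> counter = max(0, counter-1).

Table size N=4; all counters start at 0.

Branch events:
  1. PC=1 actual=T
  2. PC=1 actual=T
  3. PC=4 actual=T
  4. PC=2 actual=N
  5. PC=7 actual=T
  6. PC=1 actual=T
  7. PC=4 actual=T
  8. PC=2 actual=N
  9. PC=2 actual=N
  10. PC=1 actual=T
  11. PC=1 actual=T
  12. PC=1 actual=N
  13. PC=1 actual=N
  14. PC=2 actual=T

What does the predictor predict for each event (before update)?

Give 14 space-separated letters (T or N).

Answer: N N N N N T N N N T T T T N

Derivation:
Ev 1: PC=1 idx=1 pred=N actual=T -> ctr[1]=1
Ev 2: PC=1 idx=1 pred=N actual=T -> ctr[1]=2
Ev 3: PC=4 idx=0 pred=N actual=T -> ctr[0]=1
Ev 4: PC=2 idx=2 pred=N actual=N -> ctr[2]=0
Ev 5: PC=7 idx=3 pred=N actual=T -> ctr[3]=1
Ev 6: PC=1 idx=1 pred=T actual=T -> ctr[1]=3
Ev 7: PC=4 idx=0 pred=N actual=T -> ctr[0]=2
Ev 8: PC=2 idx=2 pred=N actual=N -> ctr[2]=0
Ev 9: PC=2 idx=2 pred=N actual=N -> ctr[2]=0
Ev 10: PC=1 idx=1 pred=T actual=T -> ctr[1]=3
Ev 11: PC=1 idx=1 pred=T actual=T -> ctr[1]=3
Ev 12: PC=1 idx=1 pred=T actual=N -> ctr[1]=2
Ev 13: PC=1 idx=1 pred=T actual=N -> ctr[1]=1
Ev 14: PC=2 idx=2 pred=N actual=T -> ctr[2]=1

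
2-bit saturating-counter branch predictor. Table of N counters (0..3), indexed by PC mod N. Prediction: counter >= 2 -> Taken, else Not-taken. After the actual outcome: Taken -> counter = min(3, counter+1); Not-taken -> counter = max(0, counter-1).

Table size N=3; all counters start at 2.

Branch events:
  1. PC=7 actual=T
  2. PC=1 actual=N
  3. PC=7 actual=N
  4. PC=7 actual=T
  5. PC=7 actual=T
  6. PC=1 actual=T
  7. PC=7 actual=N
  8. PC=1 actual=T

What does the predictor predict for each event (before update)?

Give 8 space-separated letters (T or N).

Ev 1: PC=7 idx=1 pred=T actual=T -> ctr[1]=3
Ev 2: PC=1 idx=1 pred=T actual=N -> ctr[1]=2
Ev 3: PC=7 idx=1 pred=T actual=N -> ctr[1]=1
Ev 4: PC=7 idx=1 pred=N actual=T -> ctr[1]=2
Ev 5: PC=7 idx=1 pred=T actual=T -> ctr[1]=3
Ev 6: PC=1 idx=1 pred=T actual=T -> ctr[1]=3
Ev 7: PC=7 idx=1 pred=T actual=N -> ctr[1]=2
Ev 8: PC=1 idx=1 pred=T actual=T -> ctr[1]=3

Answer: T T T N T T T T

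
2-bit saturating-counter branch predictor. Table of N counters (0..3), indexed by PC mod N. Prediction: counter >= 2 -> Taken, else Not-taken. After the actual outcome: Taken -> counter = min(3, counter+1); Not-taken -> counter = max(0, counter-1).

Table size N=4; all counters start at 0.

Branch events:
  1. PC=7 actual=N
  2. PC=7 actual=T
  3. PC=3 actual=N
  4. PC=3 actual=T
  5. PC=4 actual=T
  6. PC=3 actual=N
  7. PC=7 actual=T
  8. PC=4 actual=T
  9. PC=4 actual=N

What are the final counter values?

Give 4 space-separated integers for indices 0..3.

Answer: 1 0 0 1

Derivation:
Ev 1: PC=7 idx=3 pred=N actual=N -> ctr[3]=0
Ev 2: PC=7 idx=3 pred=N actual=T -> ctr[3]=1
Ev 3: PC=3 idx=3 pred=N actual=N -> ctr[3]=0
Ev 4: PC=3 idx=3 pred=N actual=T -> ctr[3]=1
Ev 5: PC=4 idx=0 pred=N actual=T -> ctr[0]=1
Ev 6: PC=3 idx=3 pred=N actual=N -> ctr[3]=0
Ev 7: PC=7 idx=3 pred=N actual=T -> ctr[3]=1
Ev 8: PC=4 idx=0 pred=N actual=T -> ctr[0]=2
Ev 9: PC=4 idx=0 pred=T actual=N -> ctr[0]=1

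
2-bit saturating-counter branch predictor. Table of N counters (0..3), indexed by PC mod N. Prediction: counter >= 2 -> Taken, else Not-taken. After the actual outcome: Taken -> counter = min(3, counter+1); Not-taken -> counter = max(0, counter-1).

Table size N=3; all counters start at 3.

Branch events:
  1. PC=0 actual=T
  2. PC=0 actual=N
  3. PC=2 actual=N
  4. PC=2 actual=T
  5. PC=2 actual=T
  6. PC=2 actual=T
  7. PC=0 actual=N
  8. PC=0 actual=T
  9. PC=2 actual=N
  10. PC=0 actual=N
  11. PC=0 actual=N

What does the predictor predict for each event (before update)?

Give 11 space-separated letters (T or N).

Answer: T T T T T T T N T T N

Derivation:
Ev 1: PC=0 idx=0 pred=T actual=T -> ctr[0]=3
Ev 2: PC=0 idx=0 pred=T actual=N -> ctr[0]=2
Ev 3: PC=2 idx=2 pred=T actual=N -> ctr[2]=2
Ev 4: PC=2 idx=2 pred=T actual=T -> ctr[2]=3
Ev 5: PC=2 idx=2 pred=T actual=T -> ctr[2]=3
Ev 6: PC=2 idx=2 pred=T actual=T -> ctr[2]=3
Ev 7: PC=0 idx=0 pred=T actual=N -> ctr[0]=1
Ev 8: PC=0 idx=0 pred=N actual=T -> ctr[0]=2
Ev 9: PC=2 idx=2 pred=T actual=N -> ctr[2]=2
Ev 10: PC=0 idx=0 pred=T actual=N -> ctr[0]=1
Ev 11: PC=0 idx=0 pred=N actual=N -> ctr[0]=0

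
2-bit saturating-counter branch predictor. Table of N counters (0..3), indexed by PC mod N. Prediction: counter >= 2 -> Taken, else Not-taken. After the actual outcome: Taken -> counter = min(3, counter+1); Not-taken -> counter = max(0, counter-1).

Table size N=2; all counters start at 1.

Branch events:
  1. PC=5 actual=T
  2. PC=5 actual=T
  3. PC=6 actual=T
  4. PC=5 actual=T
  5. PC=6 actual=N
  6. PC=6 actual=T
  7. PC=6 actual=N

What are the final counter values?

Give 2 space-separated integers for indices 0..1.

Ev 1: PC=5 idx=1 pred=N actual=T -> ctr[1]=2
Ev 2: PC=5 idx=1 pred=T actual=T -> ctr[1]=3
Ev 3: PC=6 idx=0 pred=N actual=T -> ctr[0]=2
Ev 4: PC=5 idx=1 pred=T actual=T -> ctr[1]=3
Ev 5: PC=6 idx=0 pred=T actual=N -> ctr[0]=1
Ev 6: PC=6 idx=0 pred=N actual=T -> ctr[0]=2
Ev 7: PC=6 idx=0 pred=T actual=N -> ctr[0]=1

Answer: 1 3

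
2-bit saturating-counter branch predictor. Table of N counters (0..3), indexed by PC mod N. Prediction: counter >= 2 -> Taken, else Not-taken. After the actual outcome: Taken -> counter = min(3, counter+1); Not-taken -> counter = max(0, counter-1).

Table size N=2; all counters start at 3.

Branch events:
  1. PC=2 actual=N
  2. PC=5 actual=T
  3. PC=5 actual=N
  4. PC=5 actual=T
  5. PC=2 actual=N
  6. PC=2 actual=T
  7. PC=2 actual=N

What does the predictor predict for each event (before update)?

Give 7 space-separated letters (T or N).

Ev 1: PC=2 idx=0 pred=T actual=N -> ctr[0]=2
Ev 2: PC=5 idx=1 pred=T actual=T -> ctr[1]=3
Ev 3: PC=5 idx=1 pred=T actual=N -> ctr[1]=2
Ev 4: PC=5 idx=1 pred=T actual=T -> ctr[1]=3
Ev 5: PC=2 idx=0 pred=T actual=N -> ctr[0]=1
Ev 6: PC=2 idx=0 pred=N actual=T -> ctr[0]=2
Ev 7: PC=2 idx=0 pred=T actual=N -> ctr[0]=1

Answer: T T T T T N T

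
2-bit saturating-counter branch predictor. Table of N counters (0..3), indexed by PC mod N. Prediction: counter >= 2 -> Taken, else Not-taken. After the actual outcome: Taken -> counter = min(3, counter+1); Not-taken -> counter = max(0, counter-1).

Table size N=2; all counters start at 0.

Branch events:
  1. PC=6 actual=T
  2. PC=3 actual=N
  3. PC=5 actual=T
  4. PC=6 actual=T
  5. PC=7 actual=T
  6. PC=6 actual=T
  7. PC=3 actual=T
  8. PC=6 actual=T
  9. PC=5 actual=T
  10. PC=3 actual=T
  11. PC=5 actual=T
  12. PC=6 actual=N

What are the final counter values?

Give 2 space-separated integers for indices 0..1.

Answer: 2 3

Derivation:
Ev 1: PC=6 idx=0 pred=N actual=T -> ctr[0]=1
Ev 2: PC=3 idx=1 pred=N actual=N -> ctr[1]=0
Ev 3: PC=5 idx=1 pred=N actual=T -> ctr[1]=1
Ev 4: PC=6 idx=0 pred=N actual=T -> ctr[0]=2
Ev 5: PC=7 idx=1 pred=N actual=T -> ctr[1]=2
Ev 6: PC=6 idx=0 pred=T actual=T -> ctr[0]=3
Ev 7: PC=3 idx=1 pred=T actual=T -> ctr[1]=3
Ev 8: PC=6 idx=0 pred=T actual=T -> ctr[0]=3
Ev 9: PC=5 idx=1 pred=T actual=T -> ctr[1]=3
Ev 10: PC=3 idx=1 pred=T actual=T -> ctr[1]=3
Ev 11: PC=5 idx=1 pred=T actual=T -> ctr[1]=3
Ev 12: PC=6 idx=0 pred=T actual=N -> ctr[0]=2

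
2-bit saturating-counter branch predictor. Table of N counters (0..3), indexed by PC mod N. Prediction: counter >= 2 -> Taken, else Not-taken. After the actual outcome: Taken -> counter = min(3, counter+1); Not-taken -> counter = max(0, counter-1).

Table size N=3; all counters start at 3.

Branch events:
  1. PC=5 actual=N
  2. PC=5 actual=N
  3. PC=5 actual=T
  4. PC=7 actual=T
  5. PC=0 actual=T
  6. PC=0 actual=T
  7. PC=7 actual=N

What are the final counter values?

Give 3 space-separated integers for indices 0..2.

Answer: 3 2 2

Derivation:
Ev 1: PC=5 idx=2 pred=T actual=N -> ctr[2]=2
Ev 2: PC=5 idx=2 pred=T actual=N -> ctr[2]=1
Ev 3: PC=5 idx=2 pred=N actual=T -> ctr[2]=2
Ev 4: PC=7 idx=1 pred=T actual=T -> ctr[1]=3
Ev 5: PC=0 idx=0 pred=T actual=T -> ctr[0]=3
Ev 6: PC=0 idx=0 pred=T actual=T -> ctr[0]=3
Ev 7: PC=7 idx=1 pred=T actual=N -> ctr[1]=2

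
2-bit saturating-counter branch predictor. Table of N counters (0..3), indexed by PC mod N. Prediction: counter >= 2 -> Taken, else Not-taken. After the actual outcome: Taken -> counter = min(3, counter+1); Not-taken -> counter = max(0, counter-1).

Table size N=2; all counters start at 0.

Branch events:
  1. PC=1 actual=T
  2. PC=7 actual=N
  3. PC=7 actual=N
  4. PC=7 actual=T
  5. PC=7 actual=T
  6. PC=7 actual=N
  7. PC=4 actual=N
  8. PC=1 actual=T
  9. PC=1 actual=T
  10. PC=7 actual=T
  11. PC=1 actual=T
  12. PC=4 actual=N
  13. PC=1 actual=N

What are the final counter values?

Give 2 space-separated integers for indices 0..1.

Ev 1: PC=1 idx=1 pred=N actual=T -> ctr[1]=1
Ev 2: PC=7 idx=1 pred=N actual=N -> ctr[1]=0
Ev 3: PC=7 idx=1 pred=N actual=N -> ctr[1]=0
Ev 4: PC=7 idx=1 pred=N actual=T -> ctr[1]=1
Ev 5: PC=7 idx=1 pred=N actual=T -> ctr[1]=2
Ev 6: PC=7 idx=1 pred=T actual=N -> ctr[1]=1
Ev 7: PC=4 idx=0 pred=N actual=N -> ctr[0]=0
Ev 8: PC=1 idx=1 pred=N actual=T -> ctr[1]=2
Ev 9: PC=1 idx=1 pred=T actual=T -> ctr[1]=3
Ev 10: PC=7 idx=1 pred=T actual=T -> ctr[1]=3
Ev 11: PC=1 idx=1 pred=T actual=T -> ctr[1]=3
Ev 12: PC=4 idx=0 pred=N actual=N -> ctr[0]=0
Ev 13: PC=1 idx=1 pred=T actual=N -> ctr[1]=2

Answer: 0 2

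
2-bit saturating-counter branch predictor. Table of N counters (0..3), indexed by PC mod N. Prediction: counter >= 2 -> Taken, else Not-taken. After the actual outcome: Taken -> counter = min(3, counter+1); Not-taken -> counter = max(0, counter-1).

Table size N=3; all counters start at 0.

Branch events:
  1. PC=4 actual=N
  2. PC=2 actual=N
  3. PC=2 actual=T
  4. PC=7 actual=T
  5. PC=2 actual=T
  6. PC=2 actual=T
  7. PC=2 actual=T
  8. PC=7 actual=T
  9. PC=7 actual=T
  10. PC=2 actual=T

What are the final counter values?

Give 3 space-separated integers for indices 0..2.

Answer: 0 3 3

Derivation:
Ev 1: PC=4 idx=1 pred=N actual=N -> ctr[1]=0
Ev 2: PC=2 idx=2 pred=N actual=N -> ctr[2]=0
Ev 3: PC=2 idx=2 pred=N actual=T -> ctr[2]=1
Ev 4: PC=7 idx=1 pred=N actual=T -> ctr[1]=1
Ev 5: PC=2 idx=2 pred=N actual=T -> ctr[2]=2
Ev 6: PC=2 idx=2 pred=T actual=T -> ctr[2]=3
Ev 7: PC=2 idx=2 pred=T actual=T -> ctr[2]=3
Ev 8: PC=7 idx=1 pred=N actual=T -> ctr[1]=2
Ev 9: PC=7 idx=1 pred=T actual=T -> ctr[1]=3
Ev 10: PC=2 idx=2 pred=T actual=T -> ctr[2]=3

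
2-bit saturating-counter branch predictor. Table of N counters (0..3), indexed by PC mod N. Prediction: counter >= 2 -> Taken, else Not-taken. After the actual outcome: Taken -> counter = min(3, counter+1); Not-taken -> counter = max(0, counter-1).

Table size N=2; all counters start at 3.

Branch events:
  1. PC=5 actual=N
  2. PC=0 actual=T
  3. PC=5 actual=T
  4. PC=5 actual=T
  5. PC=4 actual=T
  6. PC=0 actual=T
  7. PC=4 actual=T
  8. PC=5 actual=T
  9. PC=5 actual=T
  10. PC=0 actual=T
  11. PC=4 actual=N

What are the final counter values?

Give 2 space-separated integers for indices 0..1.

Ev 1: PC=5 idx=1 pred=T actual=N -> ctr[1]=2
Ev 2: PC=0 idx=0 pred=T actual=T -> ctr[0]=3
Ev 3: PC=5 idx=1 pred=T actual=T -> ctr[1]=3
Ev 4: PC=5 idx=1 pred=T actual=T -> ctr[1]=3
Ev 5: PC=4 idx=0 pred=T actual=T -> ctr[0]=3
Ev 6: PC=0 idx=0 pred=T actual=T -> ctr[0]=3
Ev 7: PC=4 idx=0 pred=T actual=T -> ctr[0]=3
Ev 8: PC=5 idx=1 pred=T actual=T -> ctr[1]=3
Ev 9: PC=5 idx=1 pred=T actual=T -> ctr[1]=3
Ev 10: PC=0 idx=0 pred=T actual=T -> ctr[0]=3
Ev 11: PC=4 idx=0 pred=T actual=N -> ctr[0]=2

Answer: 2 3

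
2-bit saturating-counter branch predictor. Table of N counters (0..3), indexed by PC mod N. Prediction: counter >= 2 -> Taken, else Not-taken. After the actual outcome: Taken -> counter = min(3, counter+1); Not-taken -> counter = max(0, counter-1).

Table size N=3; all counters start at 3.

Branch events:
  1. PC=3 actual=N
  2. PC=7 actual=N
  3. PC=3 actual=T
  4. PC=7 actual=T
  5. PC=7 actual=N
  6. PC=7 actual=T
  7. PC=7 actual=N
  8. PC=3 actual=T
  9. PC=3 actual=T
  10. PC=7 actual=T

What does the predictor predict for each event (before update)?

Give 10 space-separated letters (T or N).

Answer: T T T T T T T T T T

Derivation:
Ev 1: PC=3 idx=0 pred=T actual=N -> ctr[0]=2
Ev 2: PC=7 idx=1 pred=T actual=N -> ctr[1]=2
Ev 3: PC=3 idx=0 pred=T actual=T -> ctr[0]=3
Ev 4: PC=7 idx=1 pred=T actual=T -> ctr[1]=3
Ev 5: PC=7 idx=1 pred=T actual=N -> ctr[1]=2
Ev 6: PC=7 idx=1 pred=T actual=T -> ctr[1]=3
Ev 7: PC=7 idx=1 pred=T actual=N -> ctr[1]=2
Ev 8: PC=3 idx=0 pred=T actual=T -> ctr[0]=3
Ev 9: PC=3 idx=0 pred=T actual=T -> ctr[0]=3
Ev 10: PC=7 idx=1 pred=T actual=T -> ctr[1]=3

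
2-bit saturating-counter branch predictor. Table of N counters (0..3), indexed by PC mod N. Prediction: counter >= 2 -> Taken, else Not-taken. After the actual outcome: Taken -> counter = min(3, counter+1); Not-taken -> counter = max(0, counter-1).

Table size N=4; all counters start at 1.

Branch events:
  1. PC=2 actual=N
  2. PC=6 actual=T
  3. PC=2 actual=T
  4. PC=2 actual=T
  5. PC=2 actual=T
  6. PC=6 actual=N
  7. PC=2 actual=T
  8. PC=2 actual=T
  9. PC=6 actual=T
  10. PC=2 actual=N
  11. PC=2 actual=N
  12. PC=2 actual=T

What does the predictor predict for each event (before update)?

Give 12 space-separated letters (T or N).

Answer: N N N T T T T T T T T N

Derivation:
Ev 1: PC=2 idx=2 pred=N actual=N -> ctr[2]=0
Ev 2: PC=6 idx=2 pred=N actual=T -> ctr[2]=1
Ev 3: PC=2 idx=2 pred=N actual=T -> ctr[2]=2
Ev 4: PC=2 idx=2 pred=T actual=T -> ctr[2]=3
Ev 5: PC=2 idx=2 pred=T actual=T -> ctr[2]=3
Ev 6: PC=6 idx=2 pred=T actual=N -> ctr[2]=2
Ev 7: PC=2 idx=2 pred=T actual=T -> ctr[2]=3
Ev 8: PC=2 idx=2 pred=T actual=T -> ctr[2]=3
Ev 9: PC=6 idx=2 pred=T actual=T -> ctr[2]=3
Ev 10: PC=2 idx=2 pred=T actual=N -> ctr[2]=2
Ev 11: PC=2 idx=2 pred=T actual=N -> ctr[2]=1
Ev 12: PC=2 idx=2 pred=N actual=T -> ctr[2]=2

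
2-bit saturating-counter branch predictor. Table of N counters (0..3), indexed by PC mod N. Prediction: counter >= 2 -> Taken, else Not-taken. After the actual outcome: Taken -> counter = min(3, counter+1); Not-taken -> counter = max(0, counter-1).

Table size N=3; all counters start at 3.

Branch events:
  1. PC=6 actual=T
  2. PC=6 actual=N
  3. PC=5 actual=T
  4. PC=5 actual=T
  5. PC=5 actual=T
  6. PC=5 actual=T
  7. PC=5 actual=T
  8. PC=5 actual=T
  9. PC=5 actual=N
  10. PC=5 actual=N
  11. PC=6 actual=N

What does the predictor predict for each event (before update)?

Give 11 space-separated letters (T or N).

Answer: T T T T T T T T T T T

Derivation:
Ev 1: PC=6 idx=0 pred=T actual=T -> ctr[0]=3
Ev 2: PC=6 idx=0 pred=T actual=N -> ctr[0]=2
Ev 3: PC=5 idx=2 pred=T actual=T -> ctr[2]=3
Ev 4: PC=5 idx=2 pred=T actual=T -> ctr[2]=3
Ev 5: PC=5 idx=2 pred=T actual=T -> ctr[2]=3
Ev 6: PC=5 idx=2 pred=T actual=T -> ctr[2]=3
Ev 7: PC=5 idx=2 pred=T actual=T -> ctr[2]=3
Ev 8: PC=5 idx=2 pred=T actual=T -> ctr[2]=3
Ev 9: PC=5 idx=2 pred=T actual=N -> ctr[2]=2
Ev 10: PC=5 idx=2 pred=T actual=N -> ctr[2]=1
Ev 11: PC=6 idx=0 pred=T actual=N -> ctr[0]=1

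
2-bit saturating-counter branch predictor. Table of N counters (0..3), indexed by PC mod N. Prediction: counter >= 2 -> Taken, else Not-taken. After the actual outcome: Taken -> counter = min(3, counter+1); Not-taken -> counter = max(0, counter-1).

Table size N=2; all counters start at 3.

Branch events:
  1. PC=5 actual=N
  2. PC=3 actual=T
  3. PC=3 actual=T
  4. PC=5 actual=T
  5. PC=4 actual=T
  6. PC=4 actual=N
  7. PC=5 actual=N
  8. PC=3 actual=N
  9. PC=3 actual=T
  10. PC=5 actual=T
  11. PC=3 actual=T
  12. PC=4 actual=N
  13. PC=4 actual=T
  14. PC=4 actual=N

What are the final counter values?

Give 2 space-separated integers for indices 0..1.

Ev 1: PC=5 idx=1 pred=T actual=N -> ctr[1]=2
Ev 2: PC=3 idx=1 pred=T actual=T -> ctr[1]=3
Ev 3: PC=3 idx=1 pred=T actual=T -> ctr[1]=3
Ev 4: PC=5 idx=1 pred=T actual=T -> ctr[1]=3
Ev 5: PC=4 idx=0 pred=T actual=T -> ctr[0]=3
Ev 6: PC=4 idx=0 pred=T actual=N -> ctr[0]=2
Ev 7: PC=5 idx=1 pred=T actual=N -> ctr[1]=2
Ev 8: PC=3 idx=1 pred=T actual=N -> ctr[1]=1
Ev 9: PC=3 idx=1 pred=N actual=T -> ctr[1]=2
Ev 10: PC=5 idx=1 pred=T actual=T -> ctr[1]=3
Ev 11: PC=3 idx=1 pred=T actual=T -> ctr[1]=3
Ev 12: PC=4 idx=0 pred=T actual=N -> ctr[0]=1
Ev 13: PC=4 idx=0 pred=N actual=T -> ctr[0]=2
Ev 14: PC=4 idx=0 pred=T actual=N -> ctr[0]=1

Answer: 1 3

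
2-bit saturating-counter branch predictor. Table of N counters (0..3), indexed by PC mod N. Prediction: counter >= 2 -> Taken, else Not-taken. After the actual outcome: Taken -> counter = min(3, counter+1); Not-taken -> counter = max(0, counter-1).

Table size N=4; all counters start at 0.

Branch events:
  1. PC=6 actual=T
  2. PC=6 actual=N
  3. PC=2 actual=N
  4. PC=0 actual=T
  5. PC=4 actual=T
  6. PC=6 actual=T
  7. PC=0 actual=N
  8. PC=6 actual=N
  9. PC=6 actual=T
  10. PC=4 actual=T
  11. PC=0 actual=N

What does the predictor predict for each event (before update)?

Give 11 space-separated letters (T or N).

Answer: N N N N N N T N N N T

Derivation:
Ev 1: PC=6 idx=2 pred=N actual=T -> ctr[2]=1
Ev 2: PC=6 idx=2 pred=N actual=N -> ctr[2]=0
Ev 3: PC=2 idx=2 pred=N actual=N -> ctr[2]=0
Ev 4: PC=0 idx=0 pred=N actual=T -> ctr[0]=1
Ev 5: PC=4 idx=0 pred=N actual=T -> ctr[0]=2
Ev 6: PC=6 idx=2 pred=N actual=T -> ctr[2]=1
Ev 7: PC=0 idx=0 pred=T actual=N -> ctr[0]=1
Ev 8: PC=6 idx=2 pred=N actual=N -> ctr[2]=0
Ev 9: PC=6 idx=2 pred=N actual=T -> ctr[2]=1
Ev 10: PC=4 idx=0 pred=N actual=T -> ctr[0]=2
Ev 11: PC=0 idx=0 pred=T actual=N -> ctr[0]=1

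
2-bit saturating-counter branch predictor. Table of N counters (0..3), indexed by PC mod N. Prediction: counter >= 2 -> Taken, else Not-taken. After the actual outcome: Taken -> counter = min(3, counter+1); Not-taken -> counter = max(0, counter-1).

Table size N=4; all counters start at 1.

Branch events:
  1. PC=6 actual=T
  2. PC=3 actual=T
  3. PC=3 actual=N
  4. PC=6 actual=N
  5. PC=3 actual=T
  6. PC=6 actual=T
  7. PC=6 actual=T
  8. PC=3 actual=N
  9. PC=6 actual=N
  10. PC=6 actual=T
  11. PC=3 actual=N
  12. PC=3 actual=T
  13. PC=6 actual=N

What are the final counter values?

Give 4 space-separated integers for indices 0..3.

Answer: 1 1 2 1

Derivation:
Ev 1: PC=6 idx=2 pred=N actual=T -> ctr[2]=2
Ev 2: PC=3 idx=3 pred=N actual=T -> ctr[3]=2
Ev 3: PC=3 idx=3 pred=T actual=N -> ctr[3]=1
Ev 4: PC=6 idx=2 pred=T actual=N -> ctr[2]=1
Ev 5: PC=3 idx=3 pred=N actual=T -> ctr[3]=2
Ev 6: PC=6 idx=2 pred=N actual=T -> ctr[2]=2
Ev 7: PC=6 idx=2 pred=T actual=T -> ctr[2]=3
Ev 8: PC=3 idx=3 pred=T actual=N -> ctr[3]=1
Ev 9: PC=6 idx=2 pred=T actual=N -> ctr[2]=2
Ev 10: PC=6 idx=2 pred=T actual=T -> ctr[2]=3
Ev 11: PC=3 idx=3 pred=N actual=N -> ctr[3]=0
Ev 12: PC=3 idx=3 pred=N actual=T -> ctr[3]=1
Ev 13: PC=6 idx=2 pred=T actual=N -> ctr[2]=2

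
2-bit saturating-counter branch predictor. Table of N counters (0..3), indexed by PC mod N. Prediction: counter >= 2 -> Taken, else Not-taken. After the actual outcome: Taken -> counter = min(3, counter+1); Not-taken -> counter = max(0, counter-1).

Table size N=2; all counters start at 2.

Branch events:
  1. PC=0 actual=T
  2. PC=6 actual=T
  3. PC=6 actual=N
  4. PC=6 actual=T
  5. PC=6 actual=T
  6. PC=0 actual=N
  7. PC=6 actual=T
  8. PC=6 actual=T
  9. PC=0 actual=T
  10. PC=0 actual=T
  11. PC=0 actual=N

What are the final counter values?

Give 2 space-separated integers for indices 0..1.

Ev 1: PC=0 idx=0 pred=T actual=T -> ctr[0]=3
Ev 2: PC=6 idx=0 pred=T actual=T -> ctr[0]=3
Ev 3: PC=6 idx=0 pred=T actual=N -> ctr[0]=2
Ev 4: PC=6 idx=0 pred=T actual=T -> ctr[0]=3
Ev 5: PC=6 idx=0 pred=T actual=T -> ctr[0]=3
Ev 6: PC=0 idx=0 pred=T actual=N -> ctr[0]=2
Ev 7: PC=6 idx=0 pred=T actual=T -> ctr[0]=3
Ev 8: PC=6 idx=0 pred=T actual=T -> ctr[0]=3
Ev 9: PC=0 idx=0 pred=T actual=T -> ctr[0]=3
Ev 10: PC=0 idx=0 pred=T actual=T -> ctr[0]=3
Ev 11: PC=0 idx=0 pred=T actual=N -> ctr[0]=2

Answer: 2 2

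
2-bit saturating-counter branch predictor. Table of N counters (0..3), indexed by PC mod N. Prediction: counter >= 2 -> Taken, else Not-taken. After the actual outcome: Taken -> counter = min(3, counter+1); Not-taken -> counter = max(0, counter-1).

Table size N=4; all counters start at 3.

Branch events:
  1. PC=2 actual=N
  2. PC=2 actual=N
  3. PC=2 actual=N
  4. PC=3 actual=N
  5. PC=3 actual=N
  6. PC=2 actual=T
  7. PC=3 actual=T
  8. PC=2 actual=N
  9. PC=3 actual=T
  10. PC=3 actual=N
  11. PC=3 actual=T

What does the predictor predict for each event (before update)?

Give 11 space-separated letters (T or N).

Answer: T T N T T N N N T T T

Derivation:
Ev 1: PC=2 idx=2 pred=T actual=N -> ctr[2]=2
Ev 2: PC=2 idx=2 pred=T actual=N -> ctr[2]=1
Ev 3: PC=2 idx=2 pred=N actual=N -> ctr[2]=0
Ev 4: PC=3 idx=3 pred=T actual=N -> ctr[3]=2
Ev 5: PC=3 idx=3 pred=T actual=N -> ctr[3]=1
Ev 6: PC=2 idx=2 pred=N actual=T -> ctr[2]=1
Ev 7: PC=3 idx=3 pred=N actual=T -> ctr[3]=2
Ev 8: PC=2 idx=2 pred=N actual=N -> ctr[2]=0
Ev 9: PC=3 idx=3 pred=T actual=T -> ctr[3]=3
Ev 10: PC=3 idx=3 pred=T actual=N -> ctr[3]=2
Ev 11: PC=3 idx=3 pred=T actual=T -> ctr[3]=3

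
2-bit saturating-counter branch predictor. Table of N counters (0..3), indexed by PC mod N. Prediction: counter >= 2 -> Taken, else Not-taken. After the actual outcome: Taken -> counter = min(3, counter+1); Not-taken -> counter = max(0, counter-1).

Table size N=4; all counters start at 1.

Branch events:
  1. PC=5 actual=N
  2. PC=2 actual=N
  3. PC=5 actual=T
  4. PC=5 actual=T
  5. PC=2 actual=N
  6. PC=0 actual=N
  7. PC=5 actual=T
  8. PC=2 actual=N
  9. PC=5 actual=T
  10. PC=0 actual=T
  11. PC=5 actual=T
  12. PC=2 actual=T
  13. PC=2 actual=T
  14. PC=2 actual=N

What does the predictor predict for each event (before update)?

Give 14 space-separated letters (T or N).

Ev 1: PC=5 idx=1 pred=N actual=N -> ctr[1]=0
Ev 2: PC=2 idx=2 pred=N actual=N -> ctr[2]=0
Ev 3: PC=5 idx=1 pred=N actual=T -> ctr[1]=1
Ev 4: PC=5 idx=1 pred=N actual=T -> ctr[1]=2
Ev 5: PC=2 idx=2 pred=N actual=N -> ctr[2]=0
Ev 6: PC=0 idx=0 pred=N actual=N -> ctr[0]=0
Ev 7: PC=5 idx=1 pred=T actual=T -> ctr[1]=3
Ev 8: PC=2 idx=2 pred=N actual=N -> ctr[2]=0
Ev 9: PC=5 idx=1 pred=T actual=T -> ctr[1]=3
Ev 10: PC=0 idx=0 pred=N actual=T -> ctr[0]=1
Ev 11: PC=5 idx=1 pred=T actual=T -> ctr[1]=3
Ev 12: PC=2 idx=2 pred=N actual=T -> ctr[2]=1
Ev 13: PC=2 idx=2 pred=N actual=T -> ctr[2]=2
Ev 14: PC=2 idx=2 pred=T actual=N -> ctr[2]=1

Answer: N N N N N N T N T N T N N T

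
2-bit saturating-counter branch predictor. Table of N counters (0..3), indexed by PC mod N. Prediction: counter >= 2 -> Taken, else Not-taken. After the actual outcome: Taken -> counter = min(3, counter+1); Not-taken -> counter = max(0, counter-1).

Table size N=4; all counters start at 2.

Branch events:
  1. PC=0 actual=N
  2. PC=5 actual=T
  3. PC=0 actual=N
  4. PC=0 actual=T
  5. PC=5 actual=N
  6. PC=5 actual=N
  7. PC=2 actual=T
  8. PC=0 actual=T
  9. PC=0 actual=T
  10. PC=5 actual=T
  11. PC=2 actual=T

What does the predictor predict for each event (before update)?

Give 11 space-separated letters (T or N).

Answer: T T N N T T T N T N T

Derivation:
Ev 1: PC=0 idx=0 pred=T actual=N -> ctr[0]=1
Ev 2: PC=5 idx=1 pred=T actual=T -> ctr[1]=3
Ev 3: PC=0 idx=0 pred=N actual=N -> ctr[0]=0
Ev 4: PC=0 idx=0 pred=N actual=T -> ctr[0]=1
Ev 5: PC=5 idx=1 pred=T actual=N -> ctr[1]=2
Ev 6: PC=5 idx=1 pred=T actual=N -> ctr[1]=1
Ev 7: PC=2 idx=2 pred=T actual=T -> ctr[2]=3
Ev 8: PC=0 idx=0 pred=N actual=T -> ctr[0]=2
Ev 9: PC=0 idx=0 pred=T actual=T -> ctr[0]=3
Ev 10: PC=5 idx=1 pred=N actual=T -> ctr[1]=2
Ev 11: PC=2 idx=2 pred=T actual=T -> ctr[2]=3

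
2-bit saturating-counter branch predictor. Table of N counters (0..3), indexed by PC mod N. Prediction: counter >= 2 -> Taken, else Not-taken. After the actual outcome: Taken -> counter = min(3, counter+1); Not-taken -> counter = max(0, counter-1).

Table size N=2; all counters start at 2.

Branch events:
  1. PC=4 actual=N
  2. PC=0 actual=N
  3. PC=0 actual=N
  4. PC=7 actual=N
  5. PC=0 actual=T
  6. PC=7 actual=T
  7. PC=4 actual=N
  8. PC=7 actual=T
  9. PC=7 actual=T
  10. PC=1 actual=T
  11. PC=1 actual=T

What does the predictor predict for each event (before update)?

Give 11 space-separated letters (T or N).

Answer: T N N T N N N T T T T

Derivation:
Ev 1: PC=4 idx=0 pred=T actual=N -> ctr[0]=1
Ev 2: PC=0 idx=0 pred=N actual=N -> ctr[0]=0
Ev 3: PC=0 idx=0 pred=N actual=N -> ctr[0]=0
Ev 4: PC=7 idx=1 pred=T actual=N -> ctr[1]=1
Ev 5: PC=0 idx=0 pred=N actual=T -> ctr[0]=1
Ev 6: PC=7 idx=1 pred=N actual=T -> ctr[1]=2
Ev 7: PC=4 idx=0 pred=N actual=N -> ctr[0]=0
Ev 8: PC=7 idx=1 pred=T actual=T -> ctr[1]=3
Ev 9: PC=7 idx=1 pred=T actual=T -> ctr[1]=3
Ev 10: PC=1 idx=1 pred=T actual=T -> ctr[1]=3
Ev 11: PC=1 idx=1 pred=T actual=T -> ctr[1]=3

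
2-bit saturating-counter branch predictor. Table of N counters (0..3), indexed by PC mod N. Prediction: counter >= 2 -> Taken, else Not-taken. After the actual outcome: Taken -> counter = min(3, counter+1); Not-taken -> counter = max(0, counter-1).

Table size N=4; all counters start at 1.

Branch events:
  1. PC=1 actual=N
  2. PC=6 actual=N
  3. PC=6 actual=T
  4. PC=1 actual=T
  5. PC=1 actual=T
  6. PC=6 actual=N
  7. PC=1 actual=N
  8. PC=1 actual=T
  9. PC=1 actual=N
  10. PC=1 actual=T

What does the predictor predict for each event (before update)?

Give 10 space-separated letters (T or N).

Answer: N N N N N N T N T N

Derivation:
Ev 1: PC=1 idx=1 pred=N actual=N -> ctr[1]=0
Ev 2: PC=6 idx=2 pred=N actual=N -> ctr[2]=0
Ev 3: PC=6 idx=2 pred=N actual=T -> ctr[2]=1
Ev 4: PC=1 idx=1 pred=N actual=T -> ctr[1]=1
Ev 5: PC=1 idx=1 pred=N actual=T -> ctr[1]=2
Ev 6: PC=6 idx=2 pred=N actual=N -> ctr[2]=0
Ev 7: PC=1 idx=1 pred=T actual=N -> ctr[1]=1
Ev 8: PC=1 idx=1 pred=N actual=T -> ctr[1]=2
Ev 9: PC=1 idx=1 pred=T actual=N -> ctr[1]=1
Ev 10: PC=1 idx=1 pred=N actual=T -> ctr[1]=2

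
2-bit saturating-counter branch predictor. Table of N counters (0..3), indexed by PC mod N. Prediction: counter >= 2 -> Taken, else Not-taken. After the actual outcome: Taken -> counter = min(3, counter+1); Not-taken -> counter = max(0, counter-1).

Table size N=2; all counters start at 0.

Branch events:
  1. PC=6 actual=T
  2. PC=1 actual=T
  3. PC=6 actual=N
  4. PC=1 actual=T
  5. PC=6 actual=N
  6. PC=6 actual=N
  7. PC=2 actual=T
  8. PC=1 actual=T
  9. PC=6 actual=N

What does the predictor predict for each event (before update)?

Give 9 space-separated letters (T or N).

Answer: N N N N N N N T N

Derivation:
Ev 1: PC=6 idx=0 pred=N actual=T -> ctr[0]=1
Ev 2: PC=1 idx=1 pred=N actual=T -> ctr[1]=1
Ev 3: PC=6 idx=0 pred=N actual=N -> ctr[0]=0
Ev 4: PC=1 idx=1 pred=N actual=T -> ctr[1]=2
Ev 5: PC=6 idx=0 pred=N actual=N -> ctr[0]=0
Ev 6: PC=6 idx=0 pred=N actual=N -> ctr[0]=0
Ev 7: PC=2 idx=0 pred=N actual=T -> ctr[0]=1
Ev 8: PC=1 idx=1 pred=T actual=T -> ctr[1]=3
Ev 9: PC=6 idx=0 pred=N actual=N -> ctr[0]=0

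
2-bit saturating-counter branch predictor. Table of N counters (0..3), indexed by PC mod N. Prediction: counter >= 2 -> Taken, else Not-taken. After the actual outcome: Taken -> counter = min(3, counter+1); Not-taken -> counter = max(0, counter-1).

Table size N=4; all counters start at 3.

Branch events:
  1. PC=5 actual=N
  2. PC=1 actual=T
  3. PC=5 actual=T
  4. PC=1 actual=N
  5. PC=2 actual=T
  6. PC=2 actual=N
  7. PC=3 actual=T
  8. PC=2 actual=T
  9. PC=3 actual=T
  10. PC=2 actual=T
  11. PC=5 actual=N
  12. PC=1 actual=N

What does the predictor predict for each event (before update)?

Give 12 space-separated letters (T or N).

Ev 1: PC=5 idx=1 pred=T actual=N -> ctr[1]=2
Ev 2: PC=1 idx=1 pred=T actual=T -> ctr[1]=3
Ev 3: PC=5 idx=1 pred=T actual=T -> ctr[1]=3
Ev 4: PC=1 idx=1 pred=T actual=N -> ctr[1]=2
Ev 5: PC=2 idx=2 pred=T actual=T -> ctr[2]=3
Ev 6: PC=2 idx=2 pred=T actual=N -> ctr[2]=2
Ev 7: PC=3 idx=3 pred=T actual=T -> ctr[3]=3
Ev 8: PC=2 idx=2 pred=T actual=T -> ctr[2]=3
Ev 9: PC=3 idx=3 pred=T actual=T -> ctr[3]=3
Ev 10: PC=2 idx=2 pred=T actual=T -> ctr[2]=3
Ev 11: PC=5 idx=1 pred=T actual=N -> ctr[1]=1
Ev 12: PC=1 idx=1 pred=N actual=N -> ctr[1]=0

Answer: T T T T T T T T T T T N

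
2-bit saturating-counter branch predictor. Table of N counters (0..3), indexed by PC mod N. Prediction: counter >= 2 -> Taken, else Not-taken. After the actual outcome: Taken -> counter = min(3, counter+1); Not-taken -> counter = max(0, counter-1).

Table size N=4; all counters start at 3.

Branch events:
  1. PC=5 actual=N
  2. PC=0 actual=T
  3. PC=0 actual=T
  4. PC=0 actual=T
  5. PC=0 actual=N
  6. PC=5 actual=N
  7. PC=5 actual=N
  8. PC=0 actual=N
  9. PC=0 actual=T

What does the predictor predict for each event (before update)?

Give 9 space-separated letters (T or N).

Answer: T T T T T T N T N

Derivation:
Ev 1: PC=5 idx=1 pred=T actual=N -> ctr[1]=2
Ev 2: PC=0 idx=0 pred=T actual=T -> ctr[0]=3
Ev 3: PC=0 idx=0 pred=T actual=T -> ctr[0]=3
Ev 4: PC=0 idx=0 pred=T actual=T -> ctr[0]=3
Ev 5: PC=0 idx=0 pred=T actual=N -> ctr[0]=2
Ev 6: PC=5 idx=1 pred=T actual=N -> ctr[1]=1
Ev 7: PC=5 idx=1 pred=N actual=N -> ctr[1]=0
Ev 8: PC=0 idx=0 pred=T actual=N -> ctr[0]=1
Ev 9: PC=0 idx=0 pred=N actual=T -> ctr[0]=2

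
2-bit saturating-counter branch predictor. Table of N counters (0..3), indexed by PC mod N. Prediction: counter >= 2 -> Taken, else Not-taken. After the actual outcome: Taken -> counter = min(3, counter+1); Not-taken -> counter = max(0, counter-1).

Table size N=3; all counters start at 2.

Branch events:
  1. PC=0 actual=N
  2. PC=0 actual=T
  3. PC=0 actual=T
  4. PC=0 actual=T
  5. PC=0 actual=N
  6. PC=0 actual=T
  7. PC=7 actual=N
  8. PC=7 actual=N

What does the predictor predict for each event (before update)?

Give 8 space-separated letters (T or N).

Ev 1: PC=0 idx=0 pred=T actual=N -> ctr[0]=1
Ev 2: PC=0 idx=0 pred=N actual=T -> ctr[0]=2
Ev 3: PC=0 idx=0 pred=T actual=T -> ctr[0]=3
Ev 4: PC=0 idx=0 pred=T actual=T -> ctr[0]=3
Ev 5: PC=0 idx=0 pred=T actual=N -> ctr[0]=2
Ev 6: PC=0 idx=0 pred=T actual=T -> ctr[0]=3
Ev 7: PC=7 idx=1 pred=T actual=N -> ctr[1]=1
Ev 8: PC=7 idx=1 pred=N actual=N -> ctr[1]=0

Answer: T N T T T T T N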